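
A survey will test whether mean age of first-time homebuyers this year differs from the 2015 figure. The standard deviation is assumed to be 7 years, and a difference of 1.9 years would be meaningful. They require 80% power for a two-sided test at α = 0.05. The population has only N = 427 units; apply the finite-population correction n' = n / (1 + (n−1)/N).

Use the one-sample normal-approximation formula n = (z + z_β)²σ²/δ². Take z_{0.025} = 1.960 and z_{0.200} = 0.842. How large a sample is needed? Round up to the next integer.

n = 86

n = (z_{α/2} + z_β)² · σ² / δ²
  = (1.960 + 0.842)² · 7² / 1.9²
  = 7.8512 · 49 / 3.61
  = 106.57
Finite-population correction (N = 427): 106.57 / (1 + (106.57 − 1)/427) = 85.44.
Round up → n = 86.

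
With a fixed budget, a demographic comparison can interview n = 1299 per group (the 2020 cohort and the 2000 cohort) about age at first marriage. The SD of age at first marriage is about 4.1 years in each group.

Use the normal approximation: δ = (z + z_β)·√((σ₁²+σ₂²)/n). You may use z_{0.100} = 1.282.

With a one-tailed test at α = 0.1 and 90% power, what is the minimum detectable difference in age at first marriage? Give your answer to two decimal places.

δ = (z_α + z_β) · √((σ₁²+σ₂²)/n)
  = (1.282 + 1.282) · √(33.62/1299)
  = 2.564 · √0.02588
  = 2.564 · 0.1609
  = 0.4125

Minimum detectable difference ≈ 0.41 years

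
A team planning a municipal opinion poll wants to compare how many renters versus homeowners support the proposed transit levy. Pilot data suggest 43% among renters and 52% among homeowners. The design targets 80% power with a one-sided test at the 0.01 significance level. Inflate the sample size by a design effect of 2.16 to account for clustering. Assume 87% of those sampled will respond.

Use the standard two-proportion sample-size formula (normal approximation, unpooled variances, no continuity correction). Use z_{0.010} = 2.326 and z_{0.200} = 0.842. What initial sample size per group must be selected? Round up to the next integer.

n = 1522 per group

n = (z_α + z_β)² · [p₁(1−p₁) + p₂(1−p₂)] / (p₁ − p₂)²
  = (2.326 + 0.842)² · (0.43·0.57 + 0.52·0.48) / (-0.09)²
  = (3.168)² · (0.2451 + 0.2496) / 0.0081
  = 10.0362 · 0.4947 / 0.0081
  = 612.95
Design effect: 2.16 × 612.95 = 1323.98.
Adjust for 87% response: 1323.98 / 0.87 = 1521.81.
Round up → n = 1522 per group.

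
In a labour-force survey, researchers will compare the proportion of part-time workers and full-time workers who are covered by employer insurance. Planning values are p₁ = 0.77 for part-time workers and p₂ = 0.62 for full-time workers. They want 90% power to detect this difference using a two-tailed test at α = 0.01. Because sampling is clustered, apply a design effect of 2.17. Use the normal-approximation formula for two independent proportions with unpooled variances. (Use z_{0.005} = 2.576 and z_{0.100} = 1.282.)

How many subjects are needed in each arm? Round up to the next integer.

n = (z_{α/2} + z_β)² · [p₁(1−p₁) + p₂(1−p₂)] / (p₁ − p₂)²
  = (2.576 + 1.282)² · (0.77·0.23 + 0.62·0.38) / (0.15)²
  = (3.858)² · (0.1771 + 0.2356) / 0.0225
  = 14.8842 · 0.4127 / 0.0225
  = 273.01
Design effect: 2.17 × 273.01 = 592.43.
Round up → n = 593 per group.

n = 593 per group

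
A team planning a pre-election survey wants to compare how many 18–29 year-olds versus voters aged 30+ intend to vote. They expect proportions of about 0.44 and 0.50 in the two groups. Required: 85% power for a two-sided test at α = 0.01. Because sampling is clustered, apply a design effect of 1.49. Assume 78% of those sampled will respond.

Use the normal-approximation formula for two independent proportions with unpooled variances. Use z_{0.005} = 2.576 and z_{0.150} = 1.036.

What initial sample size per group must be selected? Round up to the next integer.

n = 3437 per group

n = (z_{α/2} + z_β)² · [p₁(1−p₁) + p₂(1−p₂)] / (p₁ − p₂)²
  = (2.576 + 1.036)² · (0.44·0.56 + 0.50·0.50) / (-0.06)²
  = (3.612)² · (0.2464 + 0.2500) / 0.0036
  = 13.0465 · 0.4964 / 0.0036
  = 1798.97
Design effect: 1.49 × 1798.97 = 2680.47.
Adjust for 78% response: 2680.47 / 0.78 = 3436.50.
Round up → n = 3437 per group.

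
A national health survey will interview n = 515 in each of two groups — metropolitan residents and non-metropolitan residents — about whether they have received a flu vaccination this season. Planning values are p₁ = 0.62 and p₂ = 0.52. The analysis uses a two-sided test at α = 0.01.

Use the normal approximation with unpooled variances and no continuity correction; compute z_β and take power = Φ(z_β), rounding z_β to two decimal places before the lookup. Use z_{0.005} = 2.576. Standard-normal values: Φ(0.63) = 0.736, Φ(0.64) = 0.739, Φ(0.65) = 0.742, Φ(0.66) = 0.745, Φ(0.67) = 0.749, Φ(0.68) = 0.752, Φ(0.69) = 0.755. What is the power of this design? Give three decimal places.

z_β = |p₁−p₂|·√(n/[p₁q₁+p₂q₂]) − z_{α/2}
    = 0.10 · √(515/0.4852) − 2.576
    = 0.10 · 32.5794 − 2.576
    = 3.2579 − 2.576 = 0.6819 → 0.68
Power = Φ(0.68) = 0.752.

Power ≈ 0.752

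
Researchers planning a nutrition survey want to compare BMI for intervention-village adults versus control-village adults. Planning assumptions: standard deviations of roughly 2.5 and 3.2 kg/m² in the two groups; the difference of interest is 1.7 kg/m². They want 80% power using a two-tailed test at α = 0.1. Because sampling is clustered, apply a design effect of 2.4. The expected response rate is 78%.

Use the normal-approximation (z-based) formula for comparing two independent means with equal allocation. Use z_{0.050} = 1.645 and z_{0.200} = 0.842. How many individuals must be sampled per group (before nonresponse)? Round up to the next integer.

n = (z_{α/2} + z_β)² · (σ₁² + σ₂²) / δ²
  = (1.645 + 0.842)² · (2.5² + 3.2² = 16.49) / 1.7²
  = 6.1852 · 16.49 / 2.89
  = 35.29
Design effect: 2.4 × 35.29 = 84.70.
Adjust for 78% response: 84.70 / 0.78 = 108.59.
Round up → n = 109 per group.

n = 109 per group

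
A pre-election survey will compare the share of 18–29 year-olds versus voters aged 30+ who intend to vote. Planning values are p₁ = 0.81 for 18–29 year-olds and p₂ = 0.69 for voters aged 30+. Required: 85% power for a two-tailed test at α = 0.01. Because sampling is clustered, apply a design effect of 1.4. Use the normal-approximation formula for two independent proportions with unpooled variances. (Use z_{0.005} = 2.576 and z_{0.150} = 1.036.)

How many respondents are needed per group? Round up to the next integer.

n = (z_{α/2} + z_β)² · [p₁(1−p₁) + p₂(1−p₂)] / (p₁ − p₂)²
  = (2.576 + 1.036)² · (0.81·0.19 + 0.69·0.31) / (0.12)²
  = (3.612)² · (0.1539 + 0.2139) / 0.0144
  = 13.0465 · 0.3678 / 0.0144
  = 333.23
Design effect: 1.4 × 333.23 = 466.52.
Round up → n = 467 per group.

n = 467 per group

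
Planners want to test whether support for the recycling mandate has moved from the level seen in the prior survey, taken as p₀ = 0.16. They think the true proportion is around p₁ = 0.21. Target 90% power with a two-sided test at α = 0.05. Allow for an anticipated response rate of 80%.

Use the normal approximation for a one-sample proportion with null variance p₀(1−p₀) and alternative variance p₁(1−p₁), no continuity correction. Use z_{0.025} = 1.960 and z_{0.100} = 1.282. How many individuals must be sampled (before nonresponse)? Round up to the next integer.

n = [z_{α/2}·√(p₀q₀) + z_β·√(p₁q₁)]² / (p₁ − p₀)²
  = [1.960·√(0.16·0.84) + 1.282·√(0.21·0.79)]² / (0.05)²
  = [1.960·0.3666 + 1.282·0.4073]² / 0.0025
  = [1.2407]² / 0.0025
  = 615.75
Adjust for 80% response: 615.75 / 0.80 = 769.69.
Round up → n = 770.

n = 770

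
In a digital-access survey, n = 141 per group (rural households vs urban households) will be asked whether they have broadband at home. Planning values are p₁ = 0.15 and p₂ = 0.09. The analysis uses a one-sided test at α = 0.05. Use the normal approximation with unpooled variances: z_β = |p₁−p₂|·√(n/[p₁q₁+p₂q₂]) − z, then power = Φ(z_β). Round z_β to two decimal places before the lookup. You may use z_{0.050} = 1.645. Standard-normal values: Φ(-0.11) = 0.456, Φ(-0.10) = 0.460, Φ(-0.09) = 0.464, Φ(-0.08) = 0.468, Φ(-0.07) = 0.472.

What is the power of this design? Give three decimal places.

Power ≈ 0.464

z_β = |p₁−p₂|·√(n/[p₁q₁+p₂q₂]) − z_α
    = 0.06 · √(141/0.2094) − 1.645
    = 0.06 · 25.9490 − 1.645
    = 1.5569 − 1.645 = -0.0881 → -0.09
Power = Φ(-0.09) = 0.464.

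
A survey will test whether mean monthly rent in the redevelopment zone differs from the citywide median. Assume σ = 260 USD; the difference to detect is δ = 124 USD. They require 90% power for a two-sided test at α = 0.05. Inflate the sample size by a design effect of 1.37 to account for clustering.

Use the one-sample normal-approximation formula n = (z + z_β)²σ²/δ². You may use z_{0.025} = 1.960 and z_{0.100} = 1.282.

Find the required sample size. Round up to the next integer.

n = 64

n = (z_{α/2} + z_β)² · σ² / δ²
  = (1.960 + 1.282)² · 260² / 124²
  = 10.5106 · 67600 / 15376
  = 46.21
Design effect: 1.37 × 46.21 = 63.31.
Round up → n = 64.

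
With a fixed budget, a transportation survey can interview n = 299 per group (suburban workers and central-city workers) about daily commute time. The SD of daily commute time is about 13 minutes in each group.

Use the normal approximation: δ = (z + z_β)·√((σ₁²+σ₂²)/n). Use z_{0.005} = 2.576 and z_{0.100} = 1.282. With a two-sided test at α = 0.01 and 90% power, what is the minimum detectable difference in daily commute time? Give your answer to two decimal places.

δ = (z_{α/2} + z_β) · √((σ₁²+σ₂²)/n)
  = (2.576 + 1.282) · √(338/299)
  = 3.858 · √1.1304
  = 3.858 · 1.0632
  = 4.1019

Minimum detectable difference ≈ 4.10 minutes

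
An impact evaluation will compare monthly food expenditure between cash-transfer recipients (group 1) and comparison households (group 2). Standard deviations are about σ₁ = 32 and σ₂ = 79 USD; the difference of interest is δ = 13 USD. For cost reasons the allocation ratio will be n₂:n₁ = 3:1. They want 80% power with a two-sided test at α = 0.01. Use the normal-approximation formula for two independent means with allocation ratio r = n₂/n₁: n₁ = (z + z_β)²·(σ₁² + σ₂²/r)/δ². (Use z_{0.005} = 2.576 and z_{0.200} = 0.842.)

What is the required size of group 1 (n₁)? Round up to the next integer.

n₁ = 215

n₁ = (z_{α/2} + z_β)² · (σ₁² + σ₂²/r) / δ²
   = (2.576 + 0.842)² · (32² + 79²/3) / 13²
   = 11.6827 · (1024 + 2080.3) / 169
   = 11.6827 · 3104.3 / 169
   = 214.60
Round up → n₁ = 215; n₂ = r·n₁ = 3 × 215 = 645.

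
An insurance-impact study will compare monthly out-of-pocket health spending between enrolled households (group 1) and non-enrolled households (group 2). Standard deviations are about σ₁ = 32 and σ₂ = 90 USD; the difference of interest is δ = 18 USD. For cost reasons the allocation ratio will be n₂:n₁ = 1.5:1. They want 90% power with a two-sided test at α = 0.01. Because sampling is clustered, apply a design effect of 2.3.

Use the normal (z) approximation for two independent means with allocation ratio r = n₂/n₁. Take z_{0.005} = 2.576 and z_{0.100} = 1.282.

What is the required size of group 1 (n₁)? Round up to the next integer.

n₁ = (z_{α/2} + z_β)² · (σ₁² + σ₂²/r) / δ²
   = (2.576 + 1.282)² · (32² + 90²/1.5) / 18²
   = 14.8842 · (1024 + 5400) / 324
   = 14.8842 · 6424 / 324
   = 295.11
Design effect: 2.3 × 295.11 = 678.75.
Round up → n₁ = 679; n₂ = r·n₁ = 1.5 × 679 = 1019.

n₁ = 679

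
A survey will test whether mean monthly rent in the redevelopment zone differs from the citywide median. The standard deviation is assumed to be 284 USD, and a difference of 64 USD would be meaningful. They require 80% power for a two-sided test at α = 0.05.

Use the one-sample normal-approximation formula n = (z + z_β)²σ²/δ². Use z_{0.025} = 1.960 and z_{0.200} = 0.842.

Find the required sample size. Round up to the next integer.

n = 155

n = (z_{α/2} + z_β)² · σ² / δ²
  = (1.960 + 0.842)² · 284² / 64²
  = 7.8512 · 80656 / 4096
  = 154.60
Round up → n = 155.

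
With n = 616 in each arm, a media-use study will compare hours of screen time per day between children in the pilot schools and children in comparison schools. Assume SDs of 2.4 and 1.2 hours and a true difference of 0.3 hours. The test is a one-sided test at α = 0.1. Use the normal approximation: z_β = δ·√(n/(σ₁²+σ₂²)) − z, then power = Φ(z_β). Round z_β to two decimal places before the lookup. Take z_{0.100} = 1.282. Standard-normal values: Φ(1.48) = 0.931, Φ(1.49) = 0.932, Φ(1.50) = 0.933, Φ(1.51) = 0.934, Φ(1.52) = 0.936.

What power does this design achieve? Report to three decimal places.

Power ≈ 0.932

z_β = δ·√(n/(σ₁²+σ₂²)) − z_α
    = 0.3 · √(616/7.2) − 1.282
    = 0.3 · 9.24962 − 1.282
    = 2.7749 − 1.282 = 1.4929 → 1.49
Power = Φ(1.49) = 0.932.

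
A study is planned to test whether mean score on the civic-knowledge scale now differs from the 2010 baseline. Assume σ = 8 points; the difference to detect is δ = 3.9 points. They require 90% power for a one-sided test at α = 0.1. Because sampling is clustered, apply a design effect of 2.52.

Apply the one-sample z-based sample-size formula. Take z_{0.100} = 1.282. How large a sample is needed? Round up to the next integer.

n = (z_α + z_β)² · σ² / δ²
  = (1.282 + 1.282)² · 8² / 3.9²
  = 6.5741 · 64 / 15.21
  = 27.66
Design effect: 2.52 × 27.66 = 69.71.
Round up → n = 70.

n = 70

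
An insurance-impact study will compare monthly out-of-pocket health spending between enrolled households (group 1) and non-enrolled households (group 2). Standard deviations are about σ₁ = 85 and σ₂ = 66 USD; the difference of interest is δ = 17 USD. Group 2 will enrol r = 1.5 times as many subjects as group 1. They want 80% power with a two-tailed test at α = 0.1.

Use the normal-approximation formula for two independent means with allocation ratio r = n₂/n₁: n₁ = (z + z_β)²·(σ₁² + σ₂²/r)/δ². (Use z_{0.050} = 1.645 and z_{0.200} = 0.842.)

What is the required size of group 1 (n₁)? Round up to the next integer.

n₁ = (z_{α/2} + z_β)² · (σ₁² + σ₂²/r) / δ²
   = (1.645 + 0.842)² · (85² + 66²/1.5) / 17²
   = 6.1852 · (7225 + 2904) / 289
   = 6.1852 · 10129 / 289
   = 216.78
Round up → n₁ = 217; n₂ = r·n₁ = 1.5 × 217 = 326.

n₁ = 217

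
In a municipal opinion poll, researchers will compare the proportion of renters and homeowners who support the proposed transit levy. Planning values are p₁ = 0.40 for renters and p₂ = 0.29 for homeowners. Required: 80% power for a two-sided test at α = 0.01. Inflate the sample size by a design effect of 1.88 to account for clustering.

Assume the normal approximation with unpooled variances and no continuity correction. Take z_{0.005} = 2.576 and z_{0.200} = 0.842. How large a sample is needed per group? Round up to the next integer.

n = (z_{α/2} + z_β)² · [p₁(1−p₁) + p₂(1−p₂)] / (p₁ − p₂)²
  = (2.576 + 0.842)² · (0.40·0.60 + 0.29·0.71) / (0.11)²
  = (3.418)² · (0.2400 + 0.2059) / 0.0121
  = 11.6827 · 0.4459 / 0.0121
  = 430.52
Design effect: 1.88 × 430.52 = 809.38.
Round up → n = 810 per group.

n = 810 per group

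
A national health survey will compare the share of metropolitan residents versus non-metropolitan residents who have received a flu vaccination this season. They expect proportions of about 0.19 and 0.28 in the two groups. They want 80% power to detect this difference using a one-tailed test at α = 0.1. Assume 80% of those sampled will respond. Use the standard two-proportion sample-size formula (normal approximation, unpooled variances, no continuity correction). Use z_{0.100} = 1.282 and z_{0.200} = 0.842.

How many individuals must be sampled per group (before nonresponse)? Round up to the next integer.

n = (z_α + z_β)² · [p₁(1−p₁) + p₂(1−p₂)] / (p₁ − p₂)²
  = (1.282 + 0.842)² · (0.19·0.81 + 0.28·0.72) / (-0.09)²
  = (2.124)² · (0.1539 + 0.2016) / 0.0081
  = 4.5114 · 0.3555 / 0.0081
  = 198.00
Adjust for 80% response: 198.00 / 0.80 = 247.50.
Round up → n = 248 per group.

n = 248 per group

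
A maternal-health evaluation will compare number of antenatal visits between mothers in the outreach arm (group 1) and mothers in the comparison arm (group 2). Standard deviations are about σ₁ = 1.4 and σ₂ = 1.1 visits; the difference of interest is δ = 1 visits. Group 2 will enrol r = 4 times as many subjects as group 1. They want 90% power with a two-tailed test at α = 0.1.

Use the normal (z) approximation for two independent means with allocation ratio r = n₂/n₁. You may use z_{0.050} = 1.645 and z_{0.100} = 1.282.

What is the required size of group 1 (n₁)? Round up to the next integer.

n₁ = 20

n₁ = (z_{α/2} + z_β)² · (σ₁² + σ₂²/r) / δ²
   = (1.645 + 1.282)² · (1.4² + 1.1²/4) / 1²
   = 8.5673 · (1.96 + 0.3025) / 1
   = 8.5673 · 2.2625 / 1
   = 19.38
Round up → n₁ = 20; n₂ = r·n₁ = 4 × 20 = 80.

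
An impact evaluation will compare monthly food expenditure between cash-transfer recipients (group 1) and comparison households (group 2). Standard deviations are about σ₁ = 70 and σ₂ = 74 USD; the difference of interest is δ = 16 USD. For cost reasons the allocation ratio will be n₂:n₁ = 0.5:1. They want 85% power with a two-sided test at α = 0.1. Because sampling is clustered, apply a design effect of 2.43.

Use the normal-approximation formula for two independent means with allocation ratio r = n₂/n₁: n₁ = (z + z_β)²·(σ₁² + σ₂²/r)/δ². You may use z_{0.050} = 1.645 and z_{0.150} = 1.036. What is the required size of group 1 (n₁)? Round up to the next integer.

n₁ = (z_{α/2} + z_β)² · (σ₁² + σ₂²/r) / δ²
   = (1.645 + 1.036)² · (70² + 74²/0.5) / 16²
   = 7.1878 · (4900 + 10952) / 256
   = 7.1878 · 15852 / 256
   = 445.08
Design effect: 2.43 × 445.08 = 1081.54.
Round up → n₁ = 1082; n₂ = r·n₁ = 0.5 × 1082 = 541.

n₁ = 1082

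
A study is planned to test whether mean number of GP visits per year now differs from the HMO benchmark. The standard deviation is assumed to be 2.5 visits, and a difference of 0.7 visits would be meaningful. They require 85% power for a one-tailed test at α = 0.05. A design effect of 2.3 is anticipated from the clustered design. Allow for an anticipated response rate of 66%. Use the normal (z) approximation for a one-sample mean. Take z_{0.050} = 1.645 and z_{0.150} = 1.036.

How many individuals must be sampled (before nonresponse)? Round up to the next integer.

n = 320

n = (z_α + z_β)² · σ² / δ²
  = (1.645 + 1.036)² · 2.5² / 0.7²
  = 7.1878 · 6.25 / 0.49
  = 91.68
Design effect: 2.3 × 91.68 = 210.87.
Adjust for 66% response: 210.87 / 0.66 = 319.49.
Round up → n = 320.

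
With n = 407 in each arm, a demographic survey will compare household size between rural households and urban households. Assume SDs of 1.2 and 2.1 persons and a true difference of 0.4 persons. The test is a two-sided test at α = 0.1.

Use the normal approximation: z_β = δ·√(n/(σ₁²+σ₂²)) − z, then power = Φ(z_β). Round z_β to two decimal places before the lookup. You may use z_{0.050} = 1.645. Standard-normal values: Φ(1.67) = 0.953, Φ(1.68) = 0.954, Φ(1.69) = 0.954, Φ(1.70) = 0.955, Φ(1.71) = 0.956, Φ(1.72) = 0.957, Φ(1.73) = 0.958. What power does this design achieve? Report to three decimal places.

z_β = δ·√(n/(σ₁²+σ₂²)) − z_{α/2}
    = 0.4 · √(407/5.85) − 1.645
    = 0.4 · 8.34102 − 1.645
    = 3.3364 − 1.645 = 1.6914 → 1.69
Power = Φ(1.69) = 0.954.

Power ≈ 0.954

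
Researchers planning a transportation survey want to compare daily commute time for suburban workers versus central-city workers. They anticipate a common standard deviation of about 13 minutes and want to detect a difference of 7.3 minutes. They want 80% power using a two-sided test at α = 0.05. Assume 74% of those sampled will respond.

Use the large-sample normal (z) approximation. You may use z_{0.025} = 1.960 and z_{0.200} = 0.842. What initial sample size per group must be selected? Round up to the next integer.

n = 68 per group

n = (z_{α/2} + z_β)² · (σ₁² + σ₂²) / δ²
  = (1.960 + 0.842)² · (2·13² = 338) / 7.3²
  = 7.8512 · 338 / 53.29
  = 49.80
Adjust for 74% response: 49.80 / 0.74 = 67.29.
Round up → n = 68 per group.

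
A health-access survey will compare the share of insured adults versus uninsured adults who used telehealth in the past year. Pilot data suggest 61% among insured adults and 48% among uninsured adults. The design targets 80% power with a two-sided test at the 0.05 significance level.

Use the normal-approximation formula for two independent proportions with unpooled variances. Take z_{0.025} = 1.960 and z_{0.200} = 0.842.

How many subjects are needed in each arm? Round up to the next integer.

n = (z_{α/2} + z_β)² · [p₁(1−p₁) + p₂(1−p₂)] / (p₁ − p₂)²
  = (1.960 + 0.842)² · (0.61·0.39 + 0.48·0.52) / (0.13)²
  = (2.802)² · (0.2379 + 0.2496) / 0.0169
  = 7.8512 · 0.4875 / 0.0169
  = 226.48
Round up → n = 227 per group.

n = 227 per group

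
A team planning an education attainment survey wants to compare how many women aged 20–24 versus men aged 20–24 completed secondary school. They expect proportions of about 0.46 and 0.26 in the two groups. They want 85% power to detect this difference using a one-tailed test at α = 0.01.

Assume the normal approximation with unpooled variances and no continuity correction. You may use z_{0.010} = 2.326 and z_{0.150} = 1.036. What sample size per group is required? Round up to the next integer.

n = (z_α + z_β)² · [p₁(1−p₁) + p₂(1−p₂)] / (p₁ − p₂)²
  = (2.326 + 1.036)² · (0.46·0.54 + 0.26·0.74) / (0.20)²
  = (3.362)² · (0.2484 + 0.1924) / 0.0400
  = 11.3030 · 0.4408 / 0.0400
  = 124.56
Round up → n = 125 per group.

n = 125 per group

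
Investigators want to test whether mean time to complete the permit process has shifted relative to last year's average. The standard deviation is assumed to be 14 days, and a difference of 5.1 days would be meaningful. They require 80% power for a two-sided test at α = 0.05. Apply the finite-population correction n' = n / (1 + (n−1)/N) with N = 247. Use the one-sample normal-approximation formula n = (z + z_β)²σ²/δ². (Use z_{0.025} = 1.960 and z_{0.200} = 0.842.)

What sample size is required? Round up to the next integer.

n = 48

n = (z_{α/2} + z_β)² · σ² / δ²
  = (1.960 + 0.842)² · 14² / 5.1²
  = 7.8512 · 196 / 26.01
  = 59.16
Finite-population correction (N = 247): 59.16 / (1 + (59.16 − 1)/247) = 47.89.
Round up → n = 48.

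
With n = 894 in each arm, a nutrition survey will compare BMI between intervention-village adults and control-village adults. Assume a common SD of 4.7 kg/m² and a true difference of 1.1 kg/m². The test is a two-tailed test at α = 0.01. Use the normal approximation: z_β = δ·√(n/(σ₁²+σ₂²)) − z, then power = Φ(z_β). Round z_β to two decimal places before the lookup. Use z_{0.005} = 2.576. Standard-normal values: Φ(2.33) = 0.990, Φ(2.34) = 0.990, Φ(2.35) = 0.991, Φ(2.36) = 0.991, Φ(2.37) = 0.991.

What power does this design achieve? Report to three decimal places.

z_β = δ·√(n/(σ₁²+σ₂²)) − z_{α/2}
    = 1.1 · √(894/44.18) − 2.576
    = 1.1 · 4.49838 − 2.576
    = 4.9482 − 2.576 = 2.3722 → 2.37
Power = Φ(2.37) = 0.991.

Power ≈ 0.991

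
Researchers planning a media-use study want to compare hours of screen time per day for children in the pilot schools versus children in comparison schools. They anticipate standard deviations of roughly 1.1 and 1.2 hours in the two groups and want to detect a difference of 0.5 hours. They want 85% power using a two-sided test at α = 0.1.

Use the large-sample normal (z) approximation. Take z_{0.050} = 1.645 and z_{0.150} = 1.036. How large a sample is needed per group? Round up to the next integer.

n = (z_{α/2} + z_β)² · (σ₁² + σ₂²) / δ²
  = (1.645 + 1.036)² · (1.1² + 1.2² = 2.65) / 0.5²
  = 7.1878 · 2.65 / 0.25
  = 76.19
Round up → n = 77 per group.

n = 77 per group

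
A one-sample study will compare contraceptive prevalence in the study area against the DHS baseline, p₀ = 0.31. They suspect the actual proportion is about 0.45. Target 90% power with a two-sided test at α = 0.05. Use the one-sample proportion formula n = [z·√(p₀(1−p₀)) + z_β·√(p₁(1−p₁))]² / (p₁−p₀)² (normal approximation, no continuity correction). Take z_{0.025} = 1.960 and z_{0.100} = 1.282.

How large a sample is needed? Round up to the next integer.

n = 122

n = [z_{α/2}·√(p₀q₀) + z_β·√(p₁q₁)]² / (p₁ − p₀)²
  = [1.960·√(0.31·0.69) + 1.282·√(0.45·0.55)]² / (0.14)²
  = [1.960·0.4625 + 1.282·0.4975]² / 0.0196
  = [1.5443]² / 0.0196
  = 121.67
Round up → n = 122.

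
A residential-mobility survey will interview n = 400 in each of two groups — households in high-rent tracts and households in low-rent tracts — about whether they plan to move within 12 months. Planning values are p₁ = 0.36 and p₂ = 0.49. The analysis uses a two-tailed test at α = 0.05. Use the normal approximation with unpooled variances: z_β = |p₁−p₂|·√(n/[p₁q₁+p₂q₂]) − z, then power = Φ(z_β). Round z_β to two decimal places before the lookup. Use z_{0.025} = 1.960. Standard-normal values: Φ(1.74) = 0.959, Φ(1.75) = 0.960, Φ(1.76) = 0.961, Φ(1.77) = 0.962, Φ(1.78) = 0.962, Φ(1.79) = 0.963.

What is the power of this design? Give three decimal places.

z_β = |p₁−p₂|·√(n/[p₁q₁+p₂q₂]) − z_{α/2}
    = 0.13 · √(400/0.4803) − 1.960
    = 0.13 · 28.8585 − 1.960
    = 3.7516 − 1.960 = 1.7916 → 1.79
Power = Φ(1.79) = 0.963.

Power ≈ 0.963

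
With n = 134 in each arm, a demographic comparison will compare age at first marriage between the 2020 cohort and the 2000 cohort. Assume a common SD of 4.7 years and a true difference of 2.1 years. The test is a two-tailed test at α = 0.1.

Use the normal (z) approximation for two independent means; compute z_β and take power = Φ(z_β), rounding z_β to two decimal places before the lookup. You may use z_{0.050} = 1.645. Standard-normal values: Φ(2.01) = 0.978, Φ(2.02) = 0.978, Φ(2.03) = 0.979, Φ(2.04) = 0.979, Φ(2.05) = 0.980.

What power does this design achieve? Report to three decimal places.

Power ≈ 0.978

z_β = δ·√(n/(σ₁²+σ₂²)) − z_{α/2}
    = 2.1 · √(134/44.18) − 1.645
    = 2.1 · 1.74156 − 1.645
    = 3.6573 − 1.645 = 2.0123 → 2.01
Power = Φ(2.01) = 0.978.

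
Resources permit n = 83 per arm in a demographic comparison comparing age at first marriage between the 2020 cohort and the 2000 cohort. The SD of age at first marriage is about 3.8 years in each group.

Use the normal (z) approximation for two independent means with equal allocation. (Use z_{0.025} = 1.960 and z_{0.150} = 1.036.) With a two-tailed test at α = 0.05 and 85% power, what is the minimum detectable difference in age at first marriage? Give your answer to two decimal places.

Minimum detectable difference ≈ 1.77 years

δ = (z_{α/2} + z_β) · √((σ₁²+σ₂²)/n)
  = (1.960 + 1.036) · √(28.88/83)
  = 2.996 · √0.34795
  = 2.996 · 0.5899
  = 1.7673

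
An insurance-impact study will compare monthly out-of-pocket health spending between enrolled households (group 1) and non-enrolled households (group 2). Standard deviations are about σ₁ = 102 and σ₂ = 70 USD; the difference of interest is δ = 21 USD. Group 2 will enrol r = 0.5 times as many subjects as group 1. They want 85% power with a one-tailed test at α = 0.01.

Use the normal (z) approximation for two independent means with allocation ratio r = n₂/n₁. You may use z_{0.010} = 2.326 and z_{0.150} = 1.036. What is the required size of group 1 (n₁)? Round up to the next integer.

n₁ = (z_α + z_β)² · (σ₁² + σ₂²/r) / δ²
   = (2.326 + 1.036)² · (102² + 70²/0.5) / 21²
   = 11.3030 · (10404 + 9800) / 441
   = 11.3030 · 20204 / 441
   = 517.84
Round up → n₁ = 518; n₂ = r·n₁ = 0.5 × 518 = 259.

n₁ = 518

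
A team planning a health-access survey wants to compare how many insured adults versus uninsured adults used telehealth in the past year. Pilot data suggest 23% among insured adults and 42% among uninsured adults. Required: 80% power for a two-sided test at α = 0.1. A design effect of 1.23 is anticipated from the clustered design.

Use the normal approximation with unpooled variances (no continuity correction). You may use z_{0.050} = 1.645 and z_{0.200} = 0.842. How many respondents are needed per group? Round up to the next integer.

n = (z_{α/2} + z_β)² · [p₁(1−p₁) + p₂(1−p₂)] / (p₁ − p₂)²
  = (1.645 + 0.842)² · (0.23·0.77 + 0.42·0.58) / (-0.19)²
  = (2.487)² · (0.1771 + 0.2436) / 0.0361
  = 6.1852 · 0.4207 / 0.0361
  = 72.08
Design effect: 1.23 × 72.08 = 88.66.
Round up → n = 89 per group.

n = 89 per group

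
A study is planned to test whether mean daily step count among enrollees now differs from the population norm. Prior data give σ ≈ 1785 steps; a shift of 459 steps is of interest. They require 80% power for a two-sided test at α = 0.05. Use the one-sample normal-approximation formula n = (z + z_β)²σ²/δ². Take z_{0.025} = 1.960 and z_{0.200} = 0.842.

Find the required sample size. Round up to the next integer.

n = 119

n = (z_{α/2} + z_β)² · σ² / δ²
  = (1.960 + 0.842)² · 1785² / 459²
  = 7.8512 · 3186225 / 210681
  = 118.74
Round up → n = 119.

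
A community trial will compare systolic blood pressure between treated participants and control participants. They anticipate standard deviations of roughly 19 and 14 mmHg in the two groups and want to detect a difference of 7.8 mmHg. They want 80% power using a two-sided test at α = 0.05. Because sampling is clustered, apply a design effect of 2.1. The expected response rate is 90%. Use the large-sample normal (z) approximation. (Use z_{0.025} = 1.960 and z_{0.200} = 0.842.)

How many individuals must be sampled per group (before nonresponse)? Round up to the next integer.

n = (z_{α/2} + z_β)² · (σ₁² + σ₂²) / δ²
  = (1.960 + 0.842)² · (19² + 14² = 557) / 7.8²
  = 7.8512 · 557 / 60.84
  = 71.88
Design effect: 2.1 × 71.88 = 150.95.
Adjust for 90% response: 150.95 / 0.90 = 167.72.
Round up → n = 168 per group.

n = 168 per group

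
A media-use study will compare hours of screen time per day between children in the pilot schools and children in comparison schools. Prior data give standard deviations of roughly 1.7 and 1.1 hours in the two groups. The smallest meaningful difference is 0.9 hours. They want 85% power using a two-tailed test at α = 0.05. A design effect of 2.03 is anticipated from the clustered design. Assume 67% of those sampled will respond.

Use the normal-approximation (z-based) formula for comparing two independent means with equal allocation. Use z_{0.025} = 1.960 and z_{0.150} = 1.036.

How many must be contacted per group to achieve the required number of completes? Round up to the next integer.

n = (z_{α/2} + z_β)² · (σ₁² + σ₂²) / δ²
  = (1.960 + 1.036)² · (1.7² + 1.1² = 4.1) / 0.9²
  = 8.9760 · 4.1 / 0.81
  = 45.43
Design effect: 2.03 × 45.43 = 92.23.
Adjust for 67% response: 92.23 / 0.67 = 137.66.
Round up → n = 138 per group.

n = 138 per group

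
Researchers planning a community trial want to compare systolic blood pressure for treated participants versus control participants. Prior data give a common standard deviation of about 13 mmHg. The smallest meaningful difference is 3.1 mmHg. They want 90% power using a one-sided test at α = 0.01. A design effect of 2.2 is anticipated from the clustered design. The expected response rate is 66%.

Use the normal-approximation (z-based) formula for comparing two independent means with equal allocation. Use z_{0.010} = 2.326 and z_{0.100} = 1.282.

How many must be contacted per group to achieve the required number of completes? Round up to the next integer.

n = 1527 per group

n = (z_α + z_β)² · (σ₁² + σ₂²) / δ²
  = (2.326 + 1.282)² · (2·13² = 338) / 3.1²
  = 13.0177 · 338 / 9.61
  = 457.85
Design effect: 2.2 × 457.85 = 1007.28.
Adjust for 66% response: 1007.28 / 0.66 = 1526.18.
Round up → n = 1527 per group.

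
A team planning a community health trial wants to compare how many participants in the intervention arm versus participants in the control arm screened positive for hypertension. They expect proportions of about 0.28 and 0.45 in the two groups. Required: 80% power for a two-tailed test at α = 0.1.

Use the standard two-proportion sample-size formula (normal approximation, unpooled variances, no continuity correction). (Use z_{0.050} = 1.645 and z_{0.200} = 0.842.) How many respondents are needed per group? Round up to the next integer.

n = (z_{α/2} + z_β)² · [p₁(1−p₁) + p₂(1−p₂)] / (p₁ − p₂)²
  = (1.645 + 0.842)² · (0.28·0.72 + 0.45·0.55) / (-0.17)²
  = (2.487)² · (0.2016 + 0.2475) / 0.0289
  = 6.1852 · 0.4491 / 0.0289
  = 96.12
Round up → n = 97 per group.

n = 97 per group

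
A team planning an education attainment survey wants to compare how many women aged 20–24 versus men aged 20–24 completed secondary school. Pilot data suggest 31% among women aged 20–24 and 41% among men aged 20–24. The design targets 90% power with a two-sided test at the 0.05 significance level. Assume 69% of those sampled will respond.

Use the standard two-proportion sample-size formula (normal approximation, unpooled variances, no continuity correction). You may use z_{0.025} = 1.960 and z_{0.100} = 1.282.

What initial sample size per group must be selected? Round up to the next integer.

n = 695 per group

n = (z_{α/2} + z_β)² · [p₁(1−p₁) + p₂(1−p₂)] / (p₁ − p₂)²
  = (1.960 + 1.282)² · (0.31·0.69 + 0.41·0.59) / (-0.10)²
  = (3.242)² · (0.2139 + 0.2419) / 0.0100
  = 10.5106 · 0.4558 / 0.0100
  = 479.07
Adjust for 69% response: 479.07 / 0.69 = 694.31.
Round up → n = 695 per group.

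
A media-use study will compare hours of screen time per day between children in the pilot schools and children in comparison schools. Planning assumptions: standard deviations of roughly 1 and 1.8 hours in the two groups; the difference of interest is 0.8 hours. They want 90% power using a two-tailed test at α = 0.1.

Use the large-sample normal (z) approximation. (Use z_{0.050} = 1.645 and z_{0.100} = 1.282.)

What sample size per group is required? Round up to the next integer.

n = (z_{α/2} + z_β)² · (σ₁² + σ₂²) / δ²
  = (1.645 + 1.282)² · (1² + 1.8² = 4.24) / 0.8²
  = 8.5673 · 4.24 / 0.64
  = 56.76
Round up → n = 57 per group.

n = 57 per group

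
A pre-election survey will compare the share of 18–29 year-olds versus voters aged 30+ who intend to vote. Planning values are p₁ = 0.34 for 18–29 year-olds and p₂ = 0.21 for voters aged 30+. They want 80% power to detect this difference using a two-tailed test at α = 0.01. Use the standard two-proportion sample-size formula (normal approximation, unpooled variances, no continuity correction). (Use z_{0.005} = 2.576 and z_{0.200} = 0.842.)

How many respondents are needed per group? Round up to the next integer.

n = 270 per group

n = (z_{α/2} + z_β)² · [p₁(1−p₁) + p₂(1−p₂)] / (p₁ − p₂)²
  = (2.576 + 0.842)² · (0.34·0.66 + 0.21·0.79) / (0.13)²
  = (3.418)² · (0.2244 + 0.1659) / 0.0169
  = 11.6827 · 0.3903 / 0.0169
  = 269.81
Round up → n = 270 per group.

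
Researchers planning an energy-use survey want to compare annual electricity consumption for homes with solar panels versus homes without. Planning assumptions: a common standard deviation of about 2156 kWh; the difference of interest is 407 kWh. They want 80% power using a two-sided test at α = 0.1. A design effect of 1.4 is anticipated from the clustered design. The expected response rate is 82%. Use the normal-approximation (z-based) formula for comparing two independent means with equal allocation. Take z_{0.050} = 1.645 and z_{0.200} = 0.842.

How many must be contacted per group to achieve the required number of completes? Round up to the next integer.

n = 593 per group

n = (z_{α/2} + z_β)² · (σ₁² + σ₂²) / δ²
  = (1.645 + 0.842)² · (2·2156² = 9296672) / 407²
  = 6.1852 · 9296672 / 165649
  = 347.13
Design effect: 1.4 × 347.13 = 485.98.
Adjust for 82% response: 485.98 / 0.82 = 592.66.
Round up → n = 593 per group.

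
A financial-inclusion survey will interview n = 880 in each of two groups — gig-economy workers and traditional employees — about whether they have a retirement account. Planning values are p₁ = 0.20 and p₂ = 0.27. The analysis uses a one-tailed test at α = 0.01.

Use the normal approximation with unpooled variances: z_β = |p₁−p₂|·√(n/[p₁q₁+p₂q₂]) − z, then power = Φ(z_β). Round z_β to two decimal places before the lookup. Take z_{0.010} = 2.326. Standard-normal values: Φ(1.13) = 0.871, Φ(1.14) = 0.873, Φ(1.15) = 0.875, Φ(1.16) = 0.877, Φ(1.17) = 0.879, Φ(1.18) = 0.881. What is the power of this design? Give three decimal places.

Power ≈ 0.875

z_β = |p₁−p₂|·√(n/[p₁q₁+p₂q₂]) − z_α
    = 0.07 · √(880/0.3571) − 2.326
    = 0.07 · 49.6417 − 2.326
    = 3.4749 − 2.326 = 1.1489 → 1.15
Power = Φ(1.15) = 0.875.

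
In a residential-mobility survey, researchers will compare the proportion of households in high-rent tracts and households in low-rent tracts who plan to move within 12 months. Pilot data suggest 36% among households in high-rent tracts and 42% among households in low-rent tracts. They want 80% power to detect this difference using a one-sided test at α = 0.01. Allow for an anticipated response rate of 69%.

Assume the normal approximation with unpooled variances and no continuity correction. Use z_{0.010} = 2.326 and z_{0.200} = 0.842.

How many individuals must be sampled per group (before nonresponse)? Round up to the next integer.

n = 1916 per group

n = (z_α + z_β)² · [p₁(1−p₁) + p₂(1−p₂)] / (p₁ − p₂)²
  = (2.326 + 0.842)² · (0.36·0.64 + 0.42·0.58) / (-0.06)²
  = (3.168)² · (0.2304 + 0.2436) / 0.0036
  = 10.0362 · 0.4740 / 0.0036
  = 1321.44
Adjust for 69% response: 1321.44 / 0.69 = 1915.12.
Round up → n = 1916 per group.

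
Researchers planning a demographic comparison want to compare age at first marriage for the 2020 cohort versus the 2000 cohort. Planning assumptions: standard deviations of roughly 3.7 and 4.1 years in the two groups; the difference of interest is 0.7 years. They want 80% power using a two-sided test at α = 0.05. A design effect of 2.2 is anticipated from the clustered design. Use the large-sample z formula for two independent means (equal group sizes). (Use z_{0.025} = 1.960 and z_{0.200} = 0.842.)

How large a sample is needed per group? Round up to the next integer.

n = 1076 per group

n = (z_{α/2} + z_β)² · (σ₁² + σ₂²) / δ²
  = (1.960 + 0.842)² · (3.7² + 4.1² = 30.5) / 0.7²
  = 7.8512 · 30.5 / 0.49
  = 488.70
Design effect: 2.2 × 488.70 = 1075.13.
Round up → n = 1076 per group.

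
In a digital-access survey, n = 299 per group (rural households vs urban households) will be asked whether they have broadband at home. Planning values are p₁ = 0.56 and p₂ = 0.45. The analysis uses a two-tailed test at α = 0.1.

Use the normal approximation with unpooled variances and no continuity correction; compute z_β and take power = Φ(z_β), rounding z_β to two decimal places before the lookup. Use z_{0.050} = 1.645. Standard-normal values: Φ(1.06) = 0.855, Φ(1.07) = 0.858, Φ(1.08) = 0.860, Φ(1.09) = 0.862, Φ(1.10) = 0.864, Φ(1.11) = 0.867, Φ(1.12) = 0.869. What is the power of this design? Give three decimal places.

Power ≈ 0.855

z_β = |p₁−p₂|·√(n/[p₁q₁+p₂q₂]) − z_{α/2}
    = 0.11 · √(299/0.4939) − 1.645
    = 0.11 · 24.6046 − 1.645
    = 2.7065 − 1.645 = 1.0615 → 1.06
Power = Φ(1.06) = 0.855.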